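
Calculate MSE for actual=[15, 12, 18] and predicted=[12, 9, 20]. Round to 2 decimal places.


Differences: [3, 3, -2]
Squared errors: [9, 9, 4]
Sum of squared errors = 22
MSE = 22 / 3 = 7.33

7.33


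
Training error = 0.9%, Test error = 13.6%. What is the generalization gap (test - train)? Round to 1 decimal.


Generalization gap = test_error - train_error
= 13.6 - 0.9
= 12.7%
A large gap suggests overfitting.

12.7


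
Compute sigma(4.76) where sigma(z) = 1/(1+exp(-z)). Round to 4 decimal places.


sigmoid(z) = 1 / (1 + exp(-z))
exp(-(4.76)) = exp(-4.76) = 0.0086
1 + 0.0086 = 1.0086
1 / 1.0086 = 0.9915

0.9915


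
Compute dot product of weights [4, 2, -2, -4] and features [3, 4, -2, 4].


Element-wise products:
4 * 3 = 12
2 * 4 = 8
-2 * -2 = 4
-4 * 4 = -16
Sum = 12 + 8 + 4 + -16
= 8

8


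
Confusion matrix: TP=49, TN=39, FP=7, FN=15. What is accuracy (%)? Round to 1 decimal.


Accuracy = (TP + TN) / (TP + TN + FP + FN) * 100
= (49 + 39) / (49 + 39 + 7 + 15)
= 88 / 110
= 0.8
= 80.0%

80.0


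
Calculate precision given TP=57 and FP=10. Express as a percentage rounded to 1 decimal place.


Precision = TP / (TP + FP) * 100
= 57 / (57 + 10)
= 57 / 67
= 0.8507
= 85.1%

85.1


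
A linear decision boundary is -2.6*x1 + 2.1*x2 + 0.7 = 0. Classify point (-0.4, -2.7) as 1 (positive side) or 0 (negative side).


Compute -2.6 * -0.4 + 2.1 * -2.7 + 0.7
= 1.04 + -5.67 + 0.7
= -3.93
Since -3.93 < 0, the point is on the negative side.

0


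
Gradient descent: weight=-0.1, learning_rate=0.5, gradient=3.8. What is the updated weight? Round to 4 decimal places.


w_new = w_old - lr * gradient
= -0.1 - 0.5 * 3.8
= -0.1 - (1.9)
= -2.0000

-2.0000


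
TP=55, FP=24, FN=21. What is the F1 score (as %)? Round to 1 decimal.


Precision = TP / (TP + FP) = 55 / 79 = 0.6962
Recall = TP / (TP + FN) = 55 / 76 = 0.7237
F1 = 2 * P * R / (P + R)
= 2 * 0.6962 * 0.7237 / (0.6962 + 0.7237)
= 1.0077 / 1.4199
= 0.7097
As percentage: 71.0%

71.0


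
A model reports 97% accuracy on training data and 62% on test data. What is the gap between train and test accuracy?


Gap = train_accuracy - test_accuracy
= 97 - 62
= 35%
This large gap strongly indicates overfitting.

35


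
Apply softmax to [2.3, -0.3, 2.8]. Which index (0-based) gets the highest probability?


Softmax is a monotonic transformation, so it preserves the argmax.
We need to find the index of the maximum logit.
Index 0: 2.3
Index 1: -0.3
Index 2: 2.8
Maximum logit = 2.8 at index 2

2


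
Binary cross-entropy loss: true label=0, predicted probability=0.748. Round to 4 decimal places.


For y=0: Loss = -log(1-p)
= -log(1 - 0.748)
= -log(0.252)
= -(-1.3783)
= 1.3783

1.3783


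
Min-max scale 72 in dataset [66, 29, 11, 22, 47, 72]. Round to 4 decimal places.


Min = 11, Max = 72
Range = 72 - 11 = 61
Scaled = (x - min) / (max - min)
= (72 - 11) / 61
= 61 / 61
= 1.0000

1.0000


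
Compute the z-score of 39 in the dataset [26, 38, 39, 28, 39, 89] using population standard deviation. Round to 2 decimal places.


Mean = (26 + 38 + 39 + 28 + 39 + 89) / 6 = 43.1667
Variance = sum((x_i - mean)^2) / n = 447.8056
Std = sqrt(447.8056) = 21.1614
Z = (x - mean) / std
= (39 - 43.1667) / 21.1614
= -4.1667 / 21.1614
= -0.20

-0.20


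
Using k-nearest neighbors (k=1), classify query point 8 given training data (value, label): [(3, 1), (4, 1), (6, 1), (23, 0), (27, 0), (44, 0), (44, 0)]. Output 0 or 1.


Distances from query 8:
Point 6 (class 1): distance = 2
K=1 nearest neighbors: classes = [1]
Votes for class 1: 1 / 1
Majority vote => class 1

1


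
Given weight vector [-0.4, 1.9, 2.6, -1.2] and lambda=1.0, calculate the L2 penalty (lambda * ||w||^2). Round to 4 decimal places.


Squaring each weight:
(-0.4)^2 = 0.16
1.9^2 = 3.61
2.6^2 = 6.76
(-1.2)^2 = 1.44
Sum of squares = 11.97
Penalty = 1.0 * 11.97 = 11.9700

11.9700


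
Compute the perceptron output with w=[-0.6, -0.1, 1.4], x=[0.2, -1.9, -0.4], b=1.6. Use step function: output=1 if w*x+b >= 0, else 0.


z = w . x + b
= -0.6*0.2 + -0.1*-1.9 + 1.4*-0.4 + 1.6
= -0.12 + 0.19 + -0.56 + 1.6
= -0.49 + 1.6
= 1.11
Since z = 1.11 >= 0, output = 1

1


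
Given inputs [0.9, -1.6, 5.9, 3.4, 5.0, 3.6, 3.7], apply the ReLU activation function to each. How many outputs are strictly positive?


ReLU(x) = max(0, x) for each element:
ReLU(0.9) = 0.9
ReLU(-1.6) = 0
ReLU(5.9) = 5.9
ReLU(3.4) = 3.4
ReLU(5.0) = 5.0
ReLU(3.6) = 3.6
ReLU(3.7) = 3.7
Active neurons (>0): 6

6


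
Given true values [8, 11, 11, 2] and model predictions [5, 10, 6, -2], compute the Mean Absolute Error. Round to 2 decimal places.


Absolute errors: [3, 1, 5, 4]
Sum of absolute errors = 13
MAE = 13 / 4 = 3.25

3.25


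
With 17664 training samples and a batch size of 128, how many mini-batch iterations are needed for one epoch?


Iterations per epoch = dataset_size / batch_size
= 17664 / 128
= 138

138


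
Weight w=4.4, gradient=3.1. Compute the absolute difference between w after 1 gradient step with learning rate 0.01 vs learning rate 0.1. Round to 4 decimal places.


With lr=0.01: w_new = 4.4 - 0.01 * 3.1 = 4.369
With lr=0.1: w_new = 4.4 - 0.1 * 3.1 = 4.09
Absolute difference = |4.369 - 4.09|
= 0.2790

0.2790


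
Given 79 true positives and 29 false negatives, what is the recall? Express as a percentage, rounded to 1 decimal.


Recall = TP / (TP + FN) * 100
= 79 / (79 + 29)
= 79 / 108
= 0.7315
= 73.1%

73.1


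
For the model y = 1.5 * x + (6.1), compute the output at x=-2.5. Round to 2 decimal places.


y = 1.5 * -2.5 + (6.1)
= -3.75 + (6.1)
= 2.35

2.35


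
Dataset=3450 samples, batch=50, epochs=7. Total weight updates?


Iterations per epoch = 3450 / 50 = 69
Total updates = iterations_per_epoch * epochs
= 69 * 7
= 483

483


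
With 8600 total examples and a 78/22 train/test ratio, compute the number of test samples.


Train samples = 8600 * 78% = 6708
Test samples = 8600 - 6708
= 1892

1892


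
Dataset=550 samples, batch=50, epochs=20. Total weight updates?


Iterations per epoch = 550 / 50 = 11
Total updates = iterations_per_epoch * epochs
= 11 * 20
= 220

220


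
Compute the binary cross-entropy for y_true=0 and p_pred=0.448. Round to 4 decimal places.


For y=0: Loss = -log(1-p)
= -log(1 - 0.448)
= -log(0.552)
= -(-0.5942)
= 0.5942

0.5942


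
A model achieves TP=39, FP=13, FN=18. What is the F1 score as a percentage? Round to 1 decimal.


Precision = TP / (TP + FP) = 39 / 52 = 0.75
Recall = TP / (TP + FN) = 39 / 57 = 0.6842
F1 = 2 * P * R / (P + R)
= 2 * 0.75 * 0.6842 / (0.75 + 0.6842)
= 1.0263 / 1.4342
= 0.7156
As percentage: 71.6%

71.6


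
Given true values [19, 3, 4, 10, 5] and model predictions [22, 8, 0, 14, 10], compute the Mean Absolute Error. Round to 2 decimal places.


Absolute errors: [3, 5, 4, 4, 5]
Sum of absolute errors = 21
MAE = 21 / 5 = 4.20

4.20


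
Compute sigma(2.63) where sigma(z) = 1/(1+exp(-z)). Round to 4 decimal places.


sigmoid(z) = 1 / (1 + exp(-z))
exp(-(2.63)) = exp(-2.63) = 0.0721
1 + 0.0721 = 1.0721
1 / 1.0721 = 0.9328

0.9328


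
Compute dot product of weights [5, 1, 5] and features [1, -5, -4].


Element-wise products:
5 * 1 = 5
1 * -5 = -5
5 * -4 = -20
Sum = 5 + -5 + -20
= -20

-20


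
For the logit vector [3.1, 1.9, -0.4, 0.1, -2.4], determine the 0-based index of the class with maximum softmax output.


Softmax is a monotonic transformation, so it preserves the argmax.
We need to find the index of the maximum logit.
Index 0: 3.1
Index 1: 1.9
Index 2: -0.4
Index 3: 0.1
Index 4: -2.4
Maximum logit = 3.1 at index 0

0


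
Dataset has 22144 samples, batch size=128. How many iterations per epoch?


Iterations per epoch = dataset_size / batch_size
= 22144 / 128
= 173

173


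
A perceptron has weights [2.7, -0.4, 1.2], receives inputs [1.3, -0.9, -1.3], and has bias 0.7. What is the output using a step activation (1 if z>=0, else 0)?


z = w . x + b
= 2.7*1.3 + -0.4*-0.9 + 1.2*-1.3 + 0.7
= 3.51 + 0.36 + -1.56 + 0.7
= 2.31 + 0.7
= 3.01
Since z = 3.01 >= 0, output = 1

1


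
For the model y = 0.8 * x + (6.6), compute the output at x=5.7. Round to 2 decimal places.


y = 0.8 * 5.7 + (6.6)
= 4.56 + (6.6)
= 11.16

11.16


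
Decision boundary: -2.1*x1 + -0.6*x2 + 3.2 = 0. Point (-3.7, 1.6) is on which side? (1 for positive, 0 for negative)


Compute -2.1 * -3.7 + -0.6 * 1.6 + 3.2
= 7.77 + -0.96 + 3.2
= 10.01
Since 10.01 >= 0, the point is on the positive side.

1


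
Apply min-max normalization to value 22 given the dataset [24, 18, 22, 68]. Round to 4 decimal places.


Min = 18, Max = 68
Range = 68 - 18 = 50
Scaled = (x - min) / (max - min)
= (22 - 18) / 50
= 4 / 50
= 0.0800

0.0800


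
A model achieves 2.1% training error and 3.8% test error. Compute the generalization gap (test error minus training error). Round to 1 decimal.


Generalization gap = test_error - train_error
= 3.8 - 2.1
= 1.7%
A small gap suggests good generalization.

1.7


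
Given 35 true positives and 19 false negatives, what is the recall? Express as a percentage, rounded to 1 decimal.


Recall = TP / (TP + FN) * 100
= 35 / (35 + 19)
= 35 / 54
= 0.6481
= 64.8%

64.8


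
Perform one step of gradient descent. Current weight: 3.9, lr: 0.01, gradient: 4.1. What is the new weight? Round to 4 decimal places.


w_new = w_old - lr * gradient
= 3.9 - 0.01 * 4.1
= 3.9 - (0.041)
= 3.8590

3.8590


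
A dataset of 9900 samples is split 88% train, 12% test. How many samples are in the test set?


Train samples = 9900 * 88% = 8712
Test samples = 9900 - 8712
= 1188

1188


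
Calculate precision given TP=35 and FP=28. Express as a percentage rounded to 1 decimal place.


Precision = TP / (TP + FP) * 100
= 35 / (35 + 28)
= 35 / 63
= 0.5556
= 55.6%

55.6


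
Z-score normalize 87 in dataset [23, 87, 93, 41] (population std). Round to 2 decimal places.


Mean = (23 + 87 + 93 + 41) / 4 = 61.0
Variance = sum((x_i - mean)^2) / n = 886.0
Std = sqrt(886.0) = 29.7658
Z = (x - mean) / std
= (87 - 61.0) / 29.7658
= 26.0 / 29.7658
= 0.87

0.87


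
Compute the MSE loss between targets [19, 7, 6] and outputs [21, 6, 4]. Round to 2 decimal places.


Differences: [-2, 1, 2]
Squared errors: [4, 1, 4]
Sum of squared errors = 9
MSE = 9 / 3 = 3.00

3.00


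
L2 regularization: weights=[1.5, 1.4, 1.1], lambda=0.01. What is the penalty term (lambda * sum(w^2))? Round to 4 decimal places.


Squaring each weight:
1.5^2 = 2.25
1.4^2 = 1.96
1.1^2 = 1.21
Sum of squares = 5.42
Penalty = 0.01 * 5.42 = 0.0542

0.0542


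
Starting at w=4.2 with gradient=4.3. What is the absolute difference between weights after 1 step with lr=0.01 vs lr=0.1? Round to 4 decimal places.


With lr=0.01: w_new = 4.2 - 0.01 * 4.3 = 4.157
With lr=0.1: w_new = 4.2 - 0.1 * 4.3 = 3.77
Absolute difference = |4.157 - 3.77|
= 0.3870

0.3870


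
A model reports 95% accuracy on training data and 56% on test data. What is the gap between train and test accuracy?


Gap = train_accuracy - test_accuracy
= 95 - 56
= 39%
This large gap strongly indicates overfitting.

39


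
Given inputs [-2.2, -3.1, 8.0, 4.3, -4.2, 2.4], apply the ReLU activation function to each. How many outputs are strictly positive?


ReLU(x) = max(0, x) for each element:
ReLU(-2.2) = 0
ReLU(-3.1) = 0
ReLU(8.0) = 8.0
ReLU(4.3) = 4.3
ReLU(-4.2) = 0
ReLU(2.4) = 2.4
Active neurons (>0): 3

3


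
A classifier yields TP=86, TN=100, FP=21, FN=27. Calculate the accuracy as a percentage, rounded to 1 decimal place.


Accuracy = (TP + TN) / (TP + TN + FP + FN) * 100
= (86 + 100) / (86 + 100 + 21 + 27)
= 186 / 234
= 0.7949
= 79.5%

79.5


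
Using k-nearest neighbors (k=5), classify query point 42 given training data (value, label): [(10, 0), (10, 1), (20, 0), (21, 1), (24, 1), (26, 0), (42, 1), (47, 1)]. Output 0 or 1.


Distances from query 42:
Point 42 (class 1): distance = 0
Point 47 (class 1): distance = 5
Point 26 (class 0): distance = 16
Point 24 (class 1): distance = 18
Point 21 (class 1): distance = 21
K=5 nearest neighbors: classes = [1, 1, 0, 1, 1]
Votes for class 1: 4 / 5
Majority vote => class 1

1


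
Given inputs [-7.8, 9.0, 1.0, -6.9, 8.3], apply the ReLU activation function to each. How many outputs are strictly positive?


ReLU(x) = max(0, x) for each element:
ReLU(-7.8) = 0
ReLU(9.0) = 9.0
ReLU(1.0) = 1.0
ReLU(-6.9) = 0
ReLU(8.3) = 8.3
Active neurons (>0): 3

3


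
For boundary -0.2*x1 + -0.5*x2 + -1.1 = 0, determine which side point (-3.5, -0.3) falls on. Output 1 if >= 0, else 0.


Compute -0.2 * -3.5 + -0.5 * -0.3 + -1.1
= 0.7 + 0.15 + -1.1
= -0.25
Since -0.25 < 0, the point is on the negative side.

0


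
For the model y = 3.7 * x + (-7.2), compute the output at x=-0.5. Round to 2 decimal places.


y = 3.7 * -0.5 + (-7.2)
= -1.85 + (-7.2)
= -9.05

-9.05


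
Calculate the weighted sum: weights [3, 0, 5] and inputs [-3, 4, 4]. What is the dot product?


Element-wise products:
3 * -3 = -9
0 * 4 = 0
5 * 4 = 20
Sum = -9 + 0 + 20
= 11

11


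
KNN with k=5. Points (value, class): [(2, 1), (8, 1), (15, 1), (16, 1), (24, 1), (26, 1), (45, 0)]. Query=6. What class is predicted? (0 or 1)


Distances from query 6:
Point 8 (class 1): distance = 2
Point 2 (class 1): distance = 4
Point 15 (class 1): distance = 9
Point 16 (class 1): distance = 10
Point 24 (class 1): distance = 18
K=5 nearest neighbors: classes = [1, 1, 1, 1, 1]
Votes for class 1: 5 / 5
Majority vote => class 1

1


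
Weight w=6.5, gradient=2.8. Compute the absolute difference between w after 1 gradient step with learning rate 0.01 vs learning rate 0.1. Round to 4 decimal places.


With lr=0.01: w_new = 6.5 - 0.01 * 2.8 = 6.472
With lr=0.1: w_new = 6.5 - 0.1 * 2.8 = 6.22
Absolute difference = |6.472 - 6.22|
= 0.2520

0.2520


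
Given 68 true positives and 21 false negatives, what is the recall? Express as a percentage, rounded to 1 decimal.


Recall = TP / (TP + FN) * 100
= 68 / (68 + 21)
= 68 / 89
= 0.764
= 76.4%

76.4


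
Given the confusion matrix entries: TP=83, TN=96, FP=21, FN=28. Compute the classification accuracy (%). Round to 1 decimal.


Accuracy = (TP + TN) / (TP + TN + FP + FN) * 100
= (83 + 96) / (83 + 96 + 21 + 28)
= 179 / 228
= 0.7851
= 78.5%

78.5


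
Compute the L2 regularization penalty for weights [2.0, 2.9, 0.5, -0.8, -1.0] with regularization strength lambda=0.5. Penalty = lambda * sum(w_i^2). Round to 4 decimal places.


Squaring each weight:
2.0^2 = 4.0
2.9^2 = 8.41
0.5^2 = 0.25
(-0.8)^2 = 0.64
(-1.0)^2 = 1.0
Sum of squares = 14.3
Penalty = 0.5 * 14.3 = 7.1500

7.1500


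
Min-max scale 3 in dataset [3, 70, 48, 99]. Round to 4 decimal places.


Min = 3, Max = 99
Range = 99 - 3 = 96
Scaled = (x - min) / (max - min)
= (3 - 3) / 96
= 0 / 96
= 0.0000

0.0000


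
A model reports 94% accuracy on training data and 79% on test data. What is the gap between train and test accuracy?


Gap = train_accuracy - test_accuracy
= 94 - 79
= 15%
This gap suggests the model is overfitting.

15


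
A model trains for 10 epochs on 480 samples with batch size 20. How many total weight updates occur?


Iterations per epoch = 480 / 20 = 24
Total updates = iterations_per_epoch * epochs
= 24 * 10
= 240

240


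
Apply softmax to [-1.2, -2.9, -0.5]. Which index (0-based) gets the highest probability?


Softmax is a monotonic transformation, so it preserves the argmax.
We need to find the index of the maximum logit.
Index 0: -1.2
Index 1: -2.9
Index 2: -0.5
Maximum logit = -0.5 at index 2

2


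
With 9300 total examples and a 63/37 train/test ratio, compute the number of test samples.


Train samples = 9300 * 63% = 5859
Test samples = 9300 - 5859
= 3441

3441


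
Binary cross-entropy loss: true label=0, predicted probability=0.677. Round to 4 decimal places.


For y=0: Loss = -log(1-p)
= -log(1 - 0.677)
= -log(0.323)
= -(-1.1301)
= 1.1301

1.1301


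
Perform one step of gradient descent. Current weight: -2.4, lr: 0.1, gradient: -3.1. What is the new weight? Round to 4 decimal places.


w_new = w_old - lr * gradient
= -2.4 - 0.1 * -3.1
= -2.4 - (-0.31)
= -2.0900

-2.0900


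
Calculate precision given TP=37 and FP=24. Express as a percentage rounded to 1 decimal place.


Precision = TP / (TP + FP) * 100
= 37 / (37 + 24)
= 37 / 61
= 0.6066
= 60.7%

60.7


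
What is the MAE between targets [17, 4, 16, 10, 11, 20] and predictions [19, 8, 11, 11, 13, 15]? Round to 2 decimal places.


Absolute errors: [2, 4, 5, 1, 2, 5]
Sum of absolute errors = 19
MAE = 19 / 6 = 3.17

3.17


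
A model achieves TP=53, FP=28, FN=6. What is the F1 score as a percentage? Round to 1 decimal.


Precision = TP / (TP + FP) = 53 / 81 = 0.6543
Recall = TP / (TP + FN) = 53 / 59 = 0.8983
F1 = 2 * P * R / (P + R)
= 2 * 0.6543 * 0.8983 / (0.6543 + 0.8983)
= 1.1756 / 1.5526
= 0.7571
As percentage: 75.7%

75.7


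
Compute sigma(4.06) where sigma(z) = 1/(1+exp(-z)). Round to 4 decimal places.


sigmoid(z) = 1 / (1 + exp(-z))
exp(-(4.06)) = exp(-4.06) = 0.0172
1 + 0.0172 = 1.0172
1 / 1.0172 = 0.9830

0.9830


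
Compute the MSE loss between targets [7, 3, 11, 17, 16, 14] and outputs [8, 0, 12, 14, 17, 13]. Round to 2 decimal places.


Differences: [-1, 3, -1, 3, -1, 1]
Squared errors: [1, 9, 1, 9, 1, 1]
Sum of squared errors = 22
MSE = 22 / 6 = 3.67

3.67


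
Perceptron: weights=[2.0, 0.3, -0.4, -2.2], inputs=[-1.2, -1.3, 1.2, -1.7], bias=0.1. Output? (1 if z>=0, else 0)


z = w . x + b
= 2.0*-1.2 + 0.3*-1.3 + -0.4*1.2 + -2.2*-1.7 + 0.1
= -2.4 + -0.39 + -0.48 + 3.74 + 0.1
= 0.47 + 0.1
= 0.57
Since z = 0.57 >= 0, output = 1

1


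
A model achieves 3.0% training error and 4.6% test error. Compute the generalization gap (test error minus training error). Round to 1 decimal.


Generalization gap = test_error - train_error
= 4.6 - 3.0
= 1.6%
A small gap suggests good generalization.

1.6


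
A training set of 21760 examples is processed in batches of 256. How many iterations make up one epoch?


Iterations per epoch = dataset_size / batch_size
= 21760 / 256
= 85

85


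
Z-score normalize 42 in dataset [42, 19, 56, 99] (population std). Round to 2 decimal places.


Mean = (42 + 19 + 56 + 99) / 4 = 54.0
Variance = sum((x_i - mean)^2) / n = 849.5
Std = sqrt(849.5) = 29.1462
Z = (x - mean) / std
= (42 - 54.0) / 29.1462
= -12.0 / 29.1462
= -0.41

-0.41


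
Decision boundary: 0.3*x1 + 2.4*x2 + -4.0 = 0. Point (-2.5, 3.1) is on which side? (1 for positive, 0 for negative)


Compute 0.3 * -2.5 + 2.4 * 3.1 + -4.0
= -0.75 + 7.44 + -4.0
= 2.69
Since 2.69 >= 0, the point is on the positive side.

1


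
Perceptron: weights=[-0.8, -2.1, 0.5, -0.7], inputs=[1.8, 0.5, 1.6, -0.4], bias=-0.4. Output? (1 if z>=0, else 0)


z = w . x + b
= -0.8*1.8 + -2.1*0.5 + 0.5*1.6 + -0.7*-0.4 + -0.4
= -1.44 + -1.05 + 0.8 + 0.28 + -0.4
= -1.41 + -0.4
= -1.81
Since z = -1.81 < 0, output = 0

0


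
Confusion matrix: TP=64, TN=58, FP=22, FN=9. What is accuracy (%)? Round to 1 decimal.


Accuracy = (TP + TN) / (TP + TN + FP + FN) * 100
= (64 + 58) / (64 + 58 + 22 + 9)
= 122 / 153
= 0.7974
= 79.7%

79.7


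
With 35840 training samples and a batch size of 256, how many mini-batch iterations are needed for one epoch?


Iterations per epoch = dataset_size / batch_size
= 35840 / 256
= 140

140


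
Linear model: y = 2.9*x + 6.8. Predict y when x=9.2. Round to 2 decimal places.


y = 2.9 * 9.2 + (6.8)
= 26.68 + (6.8)
= 33.48

33.48


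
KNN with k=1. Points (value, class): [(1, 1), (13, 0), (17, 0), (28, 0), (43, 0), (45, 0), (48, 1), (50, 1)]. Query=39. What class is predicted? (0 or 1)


Distances from query 39:
Point 43 (class 0): distance = 4
K=1 nearest neighbors: classes = [0]
Votes for class 1: 0 / 1
Majority vote => class 0

0


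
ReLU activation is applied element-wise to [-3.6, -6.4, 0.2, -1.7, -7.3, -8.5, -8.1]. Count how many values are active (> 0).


ReLU(x) = max(0, x) for each element:
ReLU(-3.6) = 0
ReLU(-6.4) = 0
ReLU(0.2) = 0.2
ReLU(-1.7) = 0
ReLU(-7.3) = 0
ReLU(-8.5) = 0
ReLU(-8.1) = 0
Active neurons (>0): 1

1


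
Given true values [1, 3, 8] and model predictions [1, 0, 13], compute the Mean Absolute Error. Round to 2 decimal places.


Absolute errors: [0, 3, 5]
Sum of absolute errors = 8
MAE = 8 / 3 = 2.67

2.67


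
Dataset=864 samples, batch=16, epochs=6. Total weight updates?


Iterations per epoch = 864 / 16 = 54
Total updates = iterations_per_epoch * epochs
= 54 * 6
= 324

324


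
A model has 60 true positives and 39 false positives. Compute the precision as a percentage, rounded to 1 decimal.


Precision = TP / (TP + FP) * 100
= 60 / (60 + 39)
= 60 / 99
= 0.6061
= 60.6%

60.6


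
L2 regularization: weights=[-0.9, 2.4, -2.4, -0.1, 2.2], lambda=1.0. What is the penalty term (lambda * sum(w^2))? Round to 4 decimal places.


Squaring each weight:
(-0.9)^2 = 0.81
2.4^2 = 5.76
(-2.4)^2 = 5.76
(-0.1)^2 = 0.01
2.2^2 = 4.84
Sum of squares = 17.18
Penalty = 1.0 * 17.18 = 17.1800

17.1800


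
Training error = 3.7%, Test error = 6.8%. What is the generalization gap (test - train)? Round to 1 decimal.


Generalization gap = test_error - train_error
= 6.8 - 3.7
= 3.1%
A moderate gap.

3.1


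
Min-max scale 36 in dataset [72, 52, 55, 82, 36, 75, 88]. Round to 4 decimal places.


Min = 36, Max = 88
Range = 88 - 36 = 52
Scaled = (x - min) / (max - min)
= (36 - 36) / 52
= 0 / 52
= 0.0000

0.0000


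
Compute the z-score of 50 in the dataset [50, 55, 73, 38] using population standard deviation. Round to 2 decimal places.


Mean = (50 + 55 + 73 + 38) / 4 = 54.0
Variance = sum((x_i - mean)^2) / n = 158.5
Std = sqrt(158.5) = 12.5897
Z = (x - mean) / std
= (50 - 54.0) / 12.5897
= -4.0 / 12.5897
= -0.32

-0.32


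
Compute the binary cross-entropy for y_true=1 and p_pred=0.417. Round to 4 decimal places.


For y=1: Loss = -log(p)
= -log(0.417)
= -(-0.8747)
= 0.8747

0.8747


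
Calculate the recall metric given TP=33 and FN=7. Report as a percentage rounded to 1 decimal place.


Recall = TP / (TP + FN) * 100
= 33 / (33 + 7)
= 33 / 40
= 0.825
= 82.5%

82.5


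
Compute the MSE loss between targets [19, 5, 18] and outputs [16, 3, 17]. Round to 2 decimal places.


Differences: [3, 2, 1]
Squared errors: [9, 4, 1]
Sum of squared errors = 14
MSE = 14 / 3 = 4.67

4.67


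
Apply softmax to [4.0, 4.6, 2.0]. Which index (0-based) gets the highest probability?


Softmax is a monotonic transformation, so it preserves the argmax.
We need to find the index of the maximum logit.
Index 0: 4.0
Index 1: 4.6
Index 2: 2.0
Maximum logit = 4.6 at index 1

1


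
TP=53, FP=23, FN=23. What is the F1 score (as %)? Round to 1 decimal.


Precision = TP / (TP + FP) = 53 / 76 = 0.6974
Recall = TP / (TP + FN) = 53 / 76 = 0.6974
F1 = 2 * P * R / (P + R)
= 2 * 0.6974 * 0.6974 / (0.6974 + 0.6974)
= 0.9726 / 1.3947
= 0.6974
As percentage: 69.7%

69.7


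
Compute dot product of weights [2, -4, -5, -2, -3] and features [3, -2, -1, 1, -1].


Element-wise products:
2 * 3 = 6
-4 * -2 = 8
-5 * -1 = 5
-2 * 1 = -2
-3 * -1 = 3
Sum = 6 + 8 + 5 + -2 + 3
= 20

20


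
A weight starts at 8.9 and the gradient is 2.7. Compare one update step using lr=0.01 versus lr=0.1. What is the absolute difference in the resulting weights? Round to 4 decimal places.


With lr=0.01: w_new = 8.9 - 0.01 * 2.7 = 8.873
With lr=0.1: w_new = 8.9 - 0.1 * 2.7 = 8.63
Absolute difference = |8.873 - 8.63|
= 0.2430

0.2430


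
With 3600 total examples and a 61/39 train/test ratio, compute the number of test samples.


Train samples = 3600 * 61% = 2196
Test samples = 3600 - 2196
= 1404

1404


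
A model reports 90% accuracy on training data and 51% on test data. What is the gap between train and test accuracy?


Gap = train_accuracy - test_accuracy
= 90 - 51
= 39%
This large gap strongly indicates overfitting.

39


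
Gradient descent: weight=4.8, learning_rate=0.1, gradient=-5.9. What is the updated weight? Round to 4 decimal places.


w_new = w_old - lr * gradient
= 4.8 - 0.1 * -5.9
= 4.8 - (-0.59)
= 5.3900

5.3900


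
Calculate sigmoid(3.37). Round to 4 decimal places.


sigmoid(z) = 1 / (1 + exp(-z))
exp(-(3.37)) = exp(-3.37) = 0.0344
1 + 0.0344 = 1.0344
1 / 1.0344 = 0.9668

0.9668


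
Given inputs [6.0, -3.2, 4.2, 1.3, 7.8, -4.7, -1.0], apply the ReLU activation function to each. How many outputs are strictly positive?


ReLU(x) = max(0, x) for each element:
ReLU(6.0) = 6.0
ReLU(-3.2) = 0
ReLU(4.2) = 4.2
ReLU(1.3) = 1.3
ReLU(7.8) = 7.8
ReLU(-4.7) = 0
ReLU(-1.0) = 0
Active neurons (>0): 4

4


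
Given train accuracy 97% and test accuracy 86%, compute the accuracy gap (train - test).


Gap = train_accuracy - test_accuracy
= 97 - 86
= 11%
This gap suggests the model is overfitting.

11


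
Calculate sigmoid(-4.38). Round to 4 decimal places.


sigmoid(z) = 1 / (1 + exp(-z))
exp(-(-4.38)) = exp(4.38) = 79.838
1 + 79.838 = 80.838
1 / 80.838 = 0.0124

0.0124


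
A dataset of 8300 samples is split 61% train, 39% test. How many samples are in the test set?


Train samples = 8300 * 61% = 5063
Test samples = 8300 - 5063
= 3237

3237


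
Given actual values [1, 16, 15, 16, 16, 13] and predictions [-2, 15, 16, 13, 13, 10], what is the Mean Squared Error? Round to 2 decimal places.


Differences: [3, 1, -1, 3, 3, 3]
Squared errors: [9, 1, 1, 9, 9, 9]
Sum of squared errors = 38
MSE = 38 / 6 = 6.33

6.33


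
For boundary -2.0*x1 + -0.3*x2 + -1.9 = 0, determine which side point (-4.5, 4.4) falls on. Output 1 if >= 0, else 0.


Compute -2.0 * -4.5 + -0.3 * 4.4 + -1.9
= 9.0 + -1.32 + -1.9
= 5.78
Since 5.78 >= 0, the point is on the positive side.

1


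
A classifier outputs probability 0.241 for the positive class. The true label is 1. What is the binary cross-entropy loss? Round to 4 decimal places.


For y=1: Loss = -log(p)
= -log(0.241)
= -(-1.423)
= 1.4230

1.4230


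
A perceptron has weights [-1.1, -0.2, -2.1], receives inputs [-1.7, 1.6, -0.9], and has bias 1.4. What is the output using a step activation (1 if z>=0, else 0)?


z = w . x + b
= -1.1*-1.7 + -0.2*1.6 + -2.1*-0.9 + 1.4
= 1.87 + -0.32 + 1.89 + 1.4
= 3.44 + 1.4
= 4.84
Since z = 4.84 >= 0, output = 1

1


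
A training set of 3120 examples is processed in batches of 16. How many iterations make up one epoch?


Iterations per epoch = dataset_size / batch_size
= 3120 / 16
= 195

195


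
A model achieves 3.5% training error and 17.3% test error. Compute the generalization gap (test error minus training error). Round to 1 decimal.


Generalization gap = test_error - train_error
= 17.3 - 3.5
= 13.8%
A large gap suggests overfitting.

13.8


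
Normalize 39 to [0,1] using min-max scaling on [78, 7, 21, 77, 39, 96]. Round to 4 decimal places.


Min = 7, Max = 96
Range = 96 - 7 = 89
Scaled = (x - min) / (max - min)
= (39 - 7) / 89
= 32 / 89
= 0.3596

0.3596


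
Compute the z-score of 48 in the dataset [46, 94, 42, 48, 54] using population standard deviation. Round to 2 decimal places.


Mean = (46 + 94 + 42 + 48 + 54) / 5 = 56.8
Variance = sum((x_i - mean)^2) / n = 360.96
Std = sqrt(360.96) = 18.9989
Z = (x - mean) / std
= (48 - 56.8) / 18.9989
= -8.8 / 18.9989
= -0.46

-0.46


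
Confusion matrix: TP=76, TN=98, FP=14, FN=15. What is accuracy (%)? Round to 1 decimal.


Accuracy = (TP + TN) / (TP + TN + FP + FN) * 100
= (76 + 98) / (76 + 98 + 14 + 15)
= 174 / 203
= 0.8571
= 85.7%

85.7


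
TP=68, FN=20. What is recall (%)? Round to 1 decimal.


Recall = TP / (TP + FN) * 100
= 68 / (68 + 20)
= 68 / 88
= 0.7727
= 77.3%

77.3


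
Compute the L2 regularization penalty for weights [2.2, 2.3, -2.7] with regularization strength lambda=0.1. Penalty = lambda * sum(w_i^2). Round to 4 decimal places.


Squaring each weight:
2.2^2 = 4.84
2.3^2 = 5.29
(-2.7)^2 = 7.29
Sum of squares = 17.42
Penalty = 0.1 * 17.42 = 1.7420

1.7420


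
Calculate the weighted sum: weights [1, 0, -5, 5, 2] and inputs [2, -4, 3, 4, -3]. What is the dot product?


Element-wise products:
1 * 2 = 2
0 * -4 = 0
-5 * 3 = -15
5 * 4 = 20
2 * -3 = -6
Sum = 2 + 0 + -15 + 20 + -6
= 1

1


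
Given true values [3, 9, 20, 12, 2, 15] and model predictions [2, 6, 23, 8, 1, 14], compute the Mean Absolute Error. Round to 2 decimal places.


Absolute errors: [1, 3, 3, 4, 1, 1]
Sum of absolute errors = 13
MAE = 13 / 6 = 2.17

2.17


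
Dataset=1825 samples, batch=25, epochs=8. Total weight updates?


Iterations per epoch = 1825 / 25 = 73
Total updates = iterations_per_epoch * epochs
= 73 * 8
= 584

584


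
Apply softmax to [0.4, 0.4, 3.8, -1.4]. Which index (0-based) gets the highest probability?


Softmax is a monotonic transformation, so it preserves the argmax.
We need to find the index of the maximum logit.
Index 0: 0.4
Index 1: 0.4
Index 2: 3.8
Index 3: -1.4
Maximum logit = 3.8 at index 2

2


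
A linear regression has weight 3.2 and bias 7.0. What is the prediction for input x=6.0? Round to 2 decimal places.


y = 3.2 * 6.0 + (7.0)
= 19.2 + (7.0)
= 26.20

26.20


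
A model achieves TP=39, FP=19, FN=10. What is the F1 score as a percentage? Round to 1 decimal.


Precision = TP / (TP + FP) = 39 / 58 = 0.6724
Recall = TP / (TP + FN) = 39 / 49 = 0.7959
F1 = 2 * P * R / (P + R)
= 2 * 0.6724 * 0.7959 / (0.6724 + 0.7959)
= 1.0704 / 1.4683
= 0.729
As percentage: 72.9%

72.9


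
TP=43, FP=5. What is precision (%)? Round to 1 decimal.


Precision = TP / (TP + FP) * 100
= 43 / (43 + 5)
= 43 / 48
= 0.8958
= 89.6%

89.6


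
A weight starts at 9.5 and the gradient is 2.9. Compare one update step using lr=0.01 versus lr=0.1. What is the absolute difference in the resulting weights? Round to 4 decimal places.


With lr=0.01: w_new = 9.5 - 0.01 * 2.9 = 9.471
With lr=0.1: w_new = 9.5 - 0.1 * 2.9 = 9.21
Absolute difference = |9.471 - 9.21|
= 0.2610

0.2610


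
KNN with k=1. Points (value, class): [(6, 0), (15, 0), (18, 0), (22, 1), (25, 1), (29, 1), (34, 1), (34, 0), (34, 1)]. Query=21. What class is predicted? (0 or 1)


Distances from query 21:
Point 22 (class 1): distance = 1
K=1 nearest neighbors: classes = [1]
Votes for class 1: 1 / 1
Majority vote => class 1

1


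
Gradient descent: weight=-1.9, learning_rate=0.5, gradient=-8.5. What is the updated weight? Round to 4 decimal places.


w_new = w_old - lr * gradient
= -1.9 - 0.5 * -8.5
= -1.9 - (-4.25)
= 2.3500

2.3500


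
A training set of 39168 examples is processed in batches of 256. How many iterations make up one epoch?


Iterations per epoch = dataset_size / batch_size
= 39168 / 256
= 153

153


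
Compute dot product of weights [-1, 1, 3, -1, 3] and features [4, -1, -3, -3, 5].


Element-wise products:
-1 * 4 = -4
1 * -1 = -1
3 * -3 = -9
-1 * -3 = 3
3 * 5 = 15
Sum = -4 + -1 + -9 + 3 + 15
= 4

4


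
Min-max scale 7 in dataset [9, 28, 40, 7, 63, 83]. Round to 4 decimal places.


Min = 7, Max = 83
Range = 83 - 7 = 76
Scaled = (x - min) / (max - min)
= (7 - 7) / 76
= 0 / 76
= 0.0000

0.0000


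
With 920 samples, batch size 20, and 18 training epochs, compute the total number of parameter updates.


Iterations per epoch = 920 / 20 = 46
Total updates = iterations_per_epoch * epochs
= 46 * 18
= 828

828


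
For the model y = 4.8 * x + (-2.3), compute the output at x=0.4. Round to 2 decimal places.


y = 4.8 * 0.4 + (-2.3)
= 1.92 + (-2.3)
= -0.38

-0.38


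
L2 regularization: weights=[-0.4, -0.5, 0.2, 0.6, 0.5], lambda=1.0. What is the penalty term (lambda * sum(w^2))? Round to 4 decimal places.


Squaring each weight:
(-0.4)^2 = 0.16
(-0.5)^2 = 0.25
0.2^2 = 0.04
0.6^2 = 0.36
0.5^2 = 0.25
Sum of squares = 1.06
Penalty = 1.0 * 1.06 = 1.0600

1.0600


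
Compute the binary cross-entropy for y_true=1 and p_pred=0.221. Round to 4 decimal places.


For y=1: Loss = -log(p)
= -log(0.221)
= -(-1.5096)
= 1.5096

1.5096


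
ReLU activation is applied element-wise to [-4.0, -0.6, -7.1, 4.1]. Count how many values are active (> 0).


ReLU(x) = max(0, x) for each element:
ReLU(-4.0) = 0
ReLU(-0.6) = 0
ReLU(-7.1) = 0
ReLU(4.1) = 4.1
Active neurons (>0): 1

1


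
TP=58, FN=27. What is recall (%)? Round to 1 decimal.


Recall = TP / (TP + FN) * 100
= 58 / (58 + 27)
= 58 / 85
= 0.6824
= 68.2%

68.2


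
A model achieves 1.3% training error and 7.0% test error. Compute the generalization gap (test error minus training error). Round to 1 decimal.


Generalization gap = test_error - train_error
= 7.0 - 1.3
= 5.7%
A moderate gap.

5.7


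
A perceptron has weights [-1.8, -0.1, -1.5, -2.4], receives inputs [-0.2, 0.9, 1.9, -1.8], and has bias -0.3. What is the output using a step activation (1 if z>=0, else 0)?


z = w . x + b
= -1.8*-0.2 + -0.1*0.9 + -1.5*1.9 + -2.4*-1.8 + -0.3
= 0.36 + -0.09 + -2.85 + 4.32 + -0.3
= 1.74 + -0.3
= 1.44
Since z = 1.44 >= 0, output = 1

1


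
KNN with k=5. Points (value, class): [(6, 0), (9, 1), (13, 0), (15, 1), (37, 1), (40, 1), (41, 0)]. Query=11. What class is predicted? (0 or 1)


Distances from query 11:
Point 13 (class 0): distance = 2
Point 9 (class 1): distance = 2
Point 15 (class 1): distance = 4
Point 6 (class 0): distance = 5
Point 37 (class 1): distance = 26
K=5 nearest neighbors: classes = [0, 1, 1, 0, 1]
Votes for class 1: 3 / 5
Majority vote => class 1

1


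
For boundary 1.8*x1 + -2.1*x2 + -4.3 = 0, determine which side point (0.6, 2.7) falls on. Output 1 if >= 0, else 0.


Compute 1.8 * 0.6 + -2.1 * 2.7 + -4.3
= 1.08 + -5.67 + -4.3
= -8.89
Since -8.89 < 0, the point is on the negative side.

0


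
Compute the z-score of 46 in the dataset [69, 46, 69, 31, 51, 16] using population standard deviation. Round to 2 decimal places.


Mean = (69 + 46 + 69 + 31 + 51 + 16) / 6 = 47.0
Variance = sum((x_i - mean)^2) / n = 367.0
Std = sqrt(367.0) = 19.1572
Z = (x - mean) / std
= (46 - 47.0) / 19.1572
= -1.0 / 19.1572
= -0.05

-0.05


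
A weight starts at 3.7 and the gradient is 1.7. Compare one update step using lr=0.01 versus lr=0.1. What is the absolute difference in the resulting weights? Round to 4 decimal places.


With lr=0.01: w_new = 3.7 - 0.01 * 1.7 = 3.683
With lr=0.1: w_new = 3.7 - 0.1 * 1.7 = 3.53
Absolute difference = |3.683 - 3.53|
= 0.1530

0.1530


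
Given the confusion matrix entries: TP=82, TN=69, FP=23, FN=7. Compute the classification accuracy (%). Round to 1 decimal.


Accuracy = (TP + TN) / (TP + TN + FP + FN) * 100
= (82 + 69) / (82 + 69 + 23 + 7)
= 151 / 181
= 0.8343
= 83.4%

83.4


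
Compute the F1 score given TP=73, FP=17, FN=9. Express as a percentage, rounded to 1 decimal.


Precision = TP / (TP + FP) = 73 / 90 = 0.8111
Recall = TP / (TP + FN) = 73 / 82 = 0.8902
F1 = 2 * P * R / (P + R)
= 2 * 0.8111 * 0.8902 / (0.8111 + 0.8902)
= 1.4442 / 1.7014
= 0.8488
As percentage: 84.9%

84.9


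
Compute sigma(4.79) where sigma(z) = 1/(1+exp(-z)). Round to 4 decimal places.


sigmoid(z) = 1 / (1 + exp(-z))
exp(-(4.79)) = exp(-4.79) = 0.0083
1 + 0.0083 = 1.0083
1 / 1.0083 = 0.9918

0.9918


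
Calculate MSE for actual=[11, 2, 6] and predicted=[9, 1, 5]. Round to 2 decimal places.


Differences: [2, 1, 1]
Squared errors: [4, 1, 1]
Sum of squared errors = 6
MSE = 6 / 3 = 2.00

2.00


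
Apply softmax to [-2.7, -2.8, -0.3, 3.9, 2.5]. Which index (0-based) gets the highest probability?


Softmax is a monotonic transformation, so it preserves the argmax.
We need to find the index of the maximum logit.
Index 0: -2.7
Index 1: -2.8
Index 2: -0.3
Index 3: 3.9
Index 4: 2.5
Maximum logit = 3.9 at index 3

3


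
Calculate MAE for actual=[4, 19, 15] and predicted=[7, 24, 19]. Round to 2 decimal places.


Absolute errors: [3, 5, 4]
Sum of absolute errors = 12
MAE = 12 / 3 = 4.00

4.00


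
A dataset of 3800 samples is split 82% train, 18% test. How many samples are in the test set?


Train samples = 3800 * 82% = 3116
Test samples = 3800 - 3116
= 684

684


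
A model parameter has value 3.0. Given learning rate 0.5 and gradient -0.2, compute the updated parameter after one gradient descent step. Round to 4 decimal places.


w_new = w_old - lr * gradient
= 3.0 - 0.5 * -0.2
= 3.0 - (-0.1)
= 3.1000

3.1000


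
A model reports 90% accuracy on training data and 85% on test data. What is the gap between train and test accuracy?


Gap = train_accuracy - test_accuracy
= 90 - 85
= 5%
This moderate gap may indicate mild overfitting.

5


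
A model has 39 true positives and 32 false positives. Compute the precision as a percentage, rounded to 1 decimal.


Precision = TP / (TP + FP) * 100
= 39 / (39 + 32)
= 39 / 71
= 0.5493
= 54.9%

54.9


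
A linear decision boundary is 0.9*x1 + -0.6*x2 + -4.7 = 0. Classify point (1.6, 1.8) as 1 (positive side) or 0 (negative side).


Compute 0.9 * 1.6 + -0.6 * 1.8 + -4.7
= 1.44 + -1.08 + -4.7
= -4.34
Since -4.34 < 0, the point is on the negative side.

0


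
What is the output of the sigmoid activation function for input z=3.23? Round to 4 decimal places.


sigmoid(z) = 1 / (1 + exp(-z))
exp(-(3.23)) = exp(-3.23) = 0.0396
1 + 0.0396 = 1.0396
1 / 1.0396 = 0.9619

0.9619


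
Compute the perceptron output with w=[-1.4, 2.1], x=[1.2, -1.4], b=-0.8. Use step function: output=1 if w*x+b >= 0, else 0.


z = w . x + b
= -1.4*1.2 + 2.1*-1.4 + -0.8
= -1.68 + -2.94 + -0.8
= -4.62 + -0.8
= -5.42
Since z = -5.42 < 0, output = 0

0


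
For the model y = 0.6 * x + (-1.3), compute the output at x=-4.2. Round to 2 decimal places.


y = 0.6 * -4.2 + (-1.3)
= -2.52 + (-1.3)
= -3.82

-3.82


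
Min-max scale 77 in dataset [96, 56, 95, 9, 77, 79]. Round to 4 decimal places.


Min = 9, Max = 96
Range = 96 - 9 = 87
Scaled = (x - min) / (max - min)
= (77 - 9) / 87
= 68 / 87
= 0.7816

0.7816


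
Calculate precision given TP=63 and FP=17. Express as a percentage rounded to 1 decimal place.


Precision = TP / (TP + FP) * 100
= 63 / (63 + 17)
= 63 / 80
= 0.7875
= 78.8%

78.8


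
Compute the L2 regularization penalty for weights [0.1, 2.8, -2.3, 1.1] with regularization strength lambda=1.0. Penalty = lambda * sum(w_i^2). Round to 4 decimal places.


Squaring each weight:
0.1^2 = 0.01
2.8^2 = 7.84
(-2.3)^2 = 5.29
1.1^2 = 1.21
Sum of squares = 14.35
Penalty = 1.0 * 14.35 = 14.3500

14.3500


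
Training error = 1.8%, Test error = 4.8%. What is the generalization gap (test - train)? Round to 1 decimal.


Generalization gap = test_error - train_error
= 4.8 - 1.8
= 3.0%
A moderate gap.

3.0


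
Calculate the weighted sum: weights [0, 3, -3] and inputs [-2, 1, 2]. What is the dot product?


Element-wise products:
0 * -2 = 0
3 * 1 = 3
-3 * 2 = -6
Sum = 0 + 3 + -6
= -3

-3


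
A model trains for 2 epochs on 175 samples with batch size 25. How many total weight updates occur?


Iterations per epoch = 175 / 25 = 7
Total updates = iterations_per_epoch * epochs
= 7 * 2
= 14

14


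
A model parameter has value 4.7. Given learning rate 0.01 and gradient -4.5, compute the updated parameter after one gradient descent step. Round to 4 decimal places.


w_new = w_old - lr * gradient
= 4.7 - 0.01 * -4.5
= 4.7 - (-0.045)
= 4.7450

4.7450


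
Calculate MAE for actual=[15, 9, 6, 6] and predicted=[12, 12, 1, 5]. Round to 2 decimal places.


Absolute errors: [3, 3, 5, 1]
Sum of absolute errors = 12
MAE = 12 / 4 = 3.00

3.00


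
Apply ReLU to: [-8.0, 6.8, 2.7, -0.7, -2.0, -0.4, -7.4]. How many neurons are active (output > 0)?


ReLU(x) = max(0, x) for each element:
ReLU(-8.0) = 0
ReLU(6.8) = 6.8
ReLU(2.7) = 2.7
ReLU(-0.7) = 0
ReLU(-2.0) = 0
ReLU(-0.4) = 0
ReLU(-7.4) = 0
Active neurons (>0): 2

2


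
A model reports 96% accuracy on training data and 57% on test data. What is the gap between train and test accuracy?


Gap = train_accuracy - test_accuracy
= 96 - 57
= 39%
This large gap strongly indicates overfitting.

39
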